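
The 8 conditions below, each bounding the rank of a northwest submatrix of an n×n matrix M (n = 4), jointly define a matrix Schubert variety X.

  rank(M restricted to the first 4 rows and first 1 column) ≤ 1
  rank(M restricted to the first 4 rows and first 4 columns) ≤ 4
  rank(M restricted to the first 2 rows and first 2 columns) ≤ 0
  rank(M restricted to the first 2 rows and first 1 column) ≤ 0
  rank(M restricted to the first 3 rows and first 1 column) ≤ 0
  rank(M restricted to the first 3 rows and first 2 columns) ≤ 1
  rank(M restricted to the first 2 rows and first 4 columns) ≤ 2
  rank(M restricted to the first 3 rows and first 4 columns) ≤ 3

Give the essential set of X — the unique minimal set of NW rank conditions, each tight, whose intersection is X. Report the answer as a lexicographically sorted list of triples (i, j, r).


Propagating the 8 rank bounds to every northwest block:

  row 1: 0 | 0 | 1 | 1
  row 2: 0 | 0 | 1 | 2
  row 3: 0 | 1 | 2 | 3
  row 4: 1 | 2 | 3 | 4

giving w = (3, 4, 2, 1) via Δ²R.

Fulton essential set (2 of the 5 Rothe cells):

[(2, 2, 0), (3, 1, 0)]


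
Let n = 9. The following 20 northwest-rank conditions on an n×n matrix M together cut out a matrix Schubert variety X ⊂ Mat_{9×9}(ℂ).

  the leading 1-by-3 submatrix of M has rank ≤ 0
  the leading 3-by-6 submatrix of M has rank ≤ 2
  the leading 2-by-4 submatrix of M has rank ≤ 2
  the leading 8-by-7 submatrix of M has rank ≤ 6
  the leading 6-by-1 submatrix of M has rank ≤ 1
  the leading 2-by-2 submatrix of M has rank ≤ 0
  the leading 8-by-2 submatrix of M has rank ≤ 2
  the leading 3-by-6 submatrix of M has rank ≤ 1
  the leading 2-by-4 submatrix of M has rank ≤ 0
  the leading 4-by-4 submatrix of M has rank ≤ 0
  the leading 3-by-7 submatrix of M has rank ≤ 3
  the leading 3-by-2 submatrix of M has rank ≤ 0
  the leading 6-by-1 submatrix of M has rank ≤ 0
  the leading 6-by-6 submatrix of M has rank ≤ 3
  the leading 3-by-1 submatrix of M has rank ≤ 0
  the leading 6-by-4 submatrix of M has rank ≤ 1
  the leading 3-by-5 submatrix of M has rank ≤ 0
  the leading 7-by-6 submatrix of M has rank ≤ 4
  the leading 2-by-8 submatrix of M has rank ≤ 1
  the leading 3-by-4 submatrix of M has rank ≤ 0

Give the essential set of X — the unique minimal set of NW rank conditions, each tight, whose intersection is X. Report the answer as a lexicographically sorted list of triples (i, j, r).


Rank table r_w(9×9) implied by the 20 constraints:

  row 1: 0, 0, 0, 0, 0, 1, 1, 1, 1
  row 2: 0, 0, 0, 0, 0, 1, 1, 1, 2
  row 3: 0, 0, 0, 0, 0, 1, 2, 2, 3
  row 4: 0, 0, 0, 0, 1, 2, 3, 3, 4
  row 5: 0, 1, 1, 1, 2, 3, 4, 4, 5
  row 6: 0, 1, 1, 1, 2, 3, 4, 5, 6
  row 7: 1, 2, 2, 2, 3, 4, 5, 6, 7
  row 8: 1, 2, 3, 3, 4, 5, 6, 7, 8
  row 9: 1, 2, 3, 4, 5, 6, 7, 8, 9

so w = (6, 9, 7, 5, 2, 8, 1, 3, 4).

ℓ(w)=25; the 5 essential cells (i,j,r):

[(2, 8, 1), (3, 5, 0), (4, 4, 0), (6, 1, 0), (6, 4, 1)]


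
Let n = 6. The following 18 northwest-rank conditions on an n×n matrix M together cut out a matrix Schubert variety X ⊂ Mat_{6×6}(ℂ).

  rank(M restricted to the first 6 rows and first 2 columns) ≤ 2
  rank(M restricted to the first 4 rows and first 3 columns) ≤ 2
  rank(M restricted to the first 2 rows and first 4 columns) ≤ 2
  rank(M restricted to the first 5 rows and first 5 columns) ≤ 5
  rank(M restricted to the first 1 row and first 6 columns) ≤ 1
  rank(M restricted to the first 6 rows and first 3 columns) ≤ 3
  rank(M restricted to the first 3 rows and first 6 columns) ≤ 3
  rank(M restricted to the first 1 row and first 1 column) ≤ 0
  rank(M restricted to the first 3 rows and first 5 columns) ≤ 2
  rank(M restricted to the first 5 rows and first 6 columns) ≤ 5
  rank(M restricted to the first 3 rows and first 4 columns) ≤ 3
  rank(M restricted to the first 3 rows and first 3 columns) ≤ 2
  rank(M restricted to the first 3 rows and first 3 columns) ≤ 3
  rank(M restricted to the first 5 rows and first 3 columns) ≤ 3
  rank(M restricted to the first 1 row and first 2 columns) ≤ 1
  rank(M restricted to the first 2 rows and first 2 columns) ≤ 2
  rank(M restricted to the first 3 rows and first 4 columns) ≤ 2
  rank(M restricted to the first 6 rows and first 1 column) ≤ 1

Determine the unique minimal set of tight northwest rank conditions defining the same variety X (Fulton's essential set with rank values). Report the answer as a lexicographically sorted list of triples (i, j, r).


The tightest implied rank at each (i,j), from the 18 conditions:

  i=1: 0 | 1 | 1 | 1 | 1 | 1
  i=2: 1 | 2 | 2 | 2 | 2 | 2
  i=3: 1 | 2 | 2 | 2 | 2 | 3
  i=4: 1 | 2 | 2 | 3 | 3 | 4
  i=5: 1 | 2 | 3 | 4 | 4 | 5
  i=6: 1 | 2 | 3 | 4 | 5 | 6

reading off 1-entries of Δ²R: w = (2, 1, 6, 4, 3, 5).

3 SE-corners of the 5-cell Rothe diagram give Ess(w):

[(1, 1, 0), (3, 5, 2), (4, 3, 2)]


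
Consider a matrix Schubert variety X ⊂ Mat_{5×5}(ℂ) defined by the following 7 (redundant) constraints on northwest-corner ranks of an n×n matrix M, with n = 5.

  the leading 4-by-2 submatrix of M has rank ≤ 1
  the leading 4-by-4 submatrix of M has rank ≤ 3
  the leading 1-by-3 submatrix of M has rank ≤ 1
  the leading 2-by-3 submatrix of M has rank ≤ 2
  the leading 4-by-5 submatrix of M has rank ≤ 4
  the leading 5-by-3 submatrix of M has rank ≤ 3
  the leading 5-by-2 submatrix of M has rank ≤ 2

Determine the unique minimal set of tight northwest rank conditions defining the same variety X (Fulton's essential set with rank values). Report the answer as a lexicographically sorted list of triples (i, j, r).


Rank table r_w(5×5) implied by the 7 constraints:

  1 1 1 1 1
  1 1 2 2 2
  1 1 2 3 3
  1 1 2 3 4
  1 2 3 4 5

second differences of R give the permutation w = (1, 3, 4, 5, 2).

Fulton essential set (1 of the 3 Rothe cells):

[(4, 2, 1)]


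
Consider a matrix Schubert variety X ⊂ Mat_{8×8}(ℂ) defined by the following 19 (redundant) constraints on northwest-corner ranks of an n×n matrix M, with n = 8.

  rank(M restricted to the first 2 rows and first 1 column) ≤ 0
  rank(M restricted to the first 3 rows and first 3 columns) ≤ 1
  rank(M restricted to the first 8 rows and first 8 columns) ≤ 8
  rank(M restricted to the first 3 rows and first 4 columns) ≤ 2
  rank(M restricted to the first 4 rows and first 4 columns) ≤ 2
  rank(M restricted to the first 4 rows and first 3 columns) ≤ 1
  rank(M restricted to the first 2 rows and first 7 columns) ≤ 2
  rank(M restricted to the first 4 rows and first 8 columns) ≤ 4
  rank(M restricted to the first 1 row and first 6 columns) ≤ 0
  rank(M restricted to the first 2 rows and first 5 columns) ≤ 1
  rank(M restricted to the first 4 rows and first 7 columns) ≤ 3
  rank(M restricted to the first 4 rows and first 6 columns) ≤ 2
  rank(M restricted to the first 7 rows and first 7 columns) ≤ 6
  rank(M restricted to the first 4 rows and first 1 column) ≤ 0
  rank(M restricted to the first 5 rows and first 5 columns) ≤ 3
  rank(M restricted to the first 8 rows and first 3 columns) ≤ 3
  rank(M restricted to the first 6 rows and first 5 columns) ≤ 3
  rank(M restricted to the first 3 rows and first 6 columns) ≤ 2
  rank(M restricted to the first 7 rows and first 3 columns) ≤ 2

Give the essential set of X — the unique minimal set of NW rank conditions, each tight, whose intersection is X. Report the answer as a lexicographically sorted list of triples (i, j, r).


Computing R[i][j] = min implied NW-rank bound (n=8, 19 conditions):

  0, 0, 0, 0, 0, 0, 1, 1
  0, 1, 1, 1, 1, 1, 2, 2
  0, 1, 1, 2, 2, 2, 3, 3
  0, 1, 1, 2, 2, 2, 3, 4
  1, 2, 2, 3, 3, 3, 4, 5
  1, 2, 2, 3, 3, 4, 5, 6
  1, 2, 2, 3, 4, 5, 6, 7
  1, 2, 3, 4, 5, 6, 7, 8

the unique w with this rank table is (7, 2, 4, 8, 1, 6, 5, 3).

6 SE-corners of the 16-cell Rothe diagram give Ess(w):

[(1, 6, 0), (4, 1, 0), (4, 3, 1), (4, 6, 2), (6, 5, 3), (7, 3, 2)]


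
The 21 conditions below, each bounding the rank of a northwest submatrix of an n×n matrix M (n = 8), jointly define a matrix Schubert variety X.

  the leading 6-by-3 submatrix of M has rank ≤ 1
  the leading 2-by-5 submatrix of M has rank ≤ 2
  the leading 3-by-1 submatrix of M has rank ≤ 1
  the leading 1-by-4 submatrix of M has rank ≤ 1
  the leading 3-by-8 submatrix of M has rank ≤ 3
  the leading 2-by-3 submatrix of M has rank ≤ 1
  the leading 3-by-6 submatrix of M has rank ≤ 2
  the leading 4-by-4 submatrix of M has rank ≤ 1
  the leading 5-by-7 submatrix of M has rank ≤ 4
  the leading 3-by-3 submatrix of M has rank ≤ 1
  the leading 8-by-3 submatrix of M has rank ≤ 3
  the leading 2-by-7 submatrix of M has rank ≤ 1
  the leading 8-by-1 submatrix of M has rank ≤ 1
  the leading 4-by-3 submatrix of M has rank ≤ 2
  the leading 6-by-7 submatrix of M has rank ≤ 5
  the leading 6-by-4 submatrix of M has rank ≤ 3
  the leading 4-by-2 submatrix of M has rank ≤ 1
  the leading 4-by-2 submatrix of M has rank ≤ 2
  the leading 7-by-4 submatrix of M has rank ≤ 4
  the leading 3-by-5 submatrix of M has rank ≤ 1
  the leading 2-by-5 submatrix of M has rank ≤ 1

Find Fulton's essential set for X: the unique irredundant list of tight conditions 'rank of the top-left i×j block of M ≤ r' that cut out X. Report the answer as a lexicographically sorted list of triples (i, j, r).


The tightest implied rank at each (i,j), from the 21 conditions:

  R[1]: 1  1  1  1  1  1  1  1
  R[2]: 1  1  1  1  1  1  1  2
  R[3]: 1  1  1  1  1  2  2  3
  R[4]: 1  1  1  1  2  3  3  4
  R[5]: 1  1  1  2  3  4  4  5
  R[6]: 1  1  1  2  3  4  5  6
  R[7]: 1  2  2  3  4  5  6  7
  R[8]: 1  2  3  4  5  6  7  8

reading off 1-entries of Δ²R: w = (1, 8, 6, 5, 4, 7, 2, 3).

Rothe diagram D(w) (17 cells), 4 SE-corners (essential conditions):

[(2, 7, 1), (3, 5, 1), (4, 4, 1), (6, 3, 1)]


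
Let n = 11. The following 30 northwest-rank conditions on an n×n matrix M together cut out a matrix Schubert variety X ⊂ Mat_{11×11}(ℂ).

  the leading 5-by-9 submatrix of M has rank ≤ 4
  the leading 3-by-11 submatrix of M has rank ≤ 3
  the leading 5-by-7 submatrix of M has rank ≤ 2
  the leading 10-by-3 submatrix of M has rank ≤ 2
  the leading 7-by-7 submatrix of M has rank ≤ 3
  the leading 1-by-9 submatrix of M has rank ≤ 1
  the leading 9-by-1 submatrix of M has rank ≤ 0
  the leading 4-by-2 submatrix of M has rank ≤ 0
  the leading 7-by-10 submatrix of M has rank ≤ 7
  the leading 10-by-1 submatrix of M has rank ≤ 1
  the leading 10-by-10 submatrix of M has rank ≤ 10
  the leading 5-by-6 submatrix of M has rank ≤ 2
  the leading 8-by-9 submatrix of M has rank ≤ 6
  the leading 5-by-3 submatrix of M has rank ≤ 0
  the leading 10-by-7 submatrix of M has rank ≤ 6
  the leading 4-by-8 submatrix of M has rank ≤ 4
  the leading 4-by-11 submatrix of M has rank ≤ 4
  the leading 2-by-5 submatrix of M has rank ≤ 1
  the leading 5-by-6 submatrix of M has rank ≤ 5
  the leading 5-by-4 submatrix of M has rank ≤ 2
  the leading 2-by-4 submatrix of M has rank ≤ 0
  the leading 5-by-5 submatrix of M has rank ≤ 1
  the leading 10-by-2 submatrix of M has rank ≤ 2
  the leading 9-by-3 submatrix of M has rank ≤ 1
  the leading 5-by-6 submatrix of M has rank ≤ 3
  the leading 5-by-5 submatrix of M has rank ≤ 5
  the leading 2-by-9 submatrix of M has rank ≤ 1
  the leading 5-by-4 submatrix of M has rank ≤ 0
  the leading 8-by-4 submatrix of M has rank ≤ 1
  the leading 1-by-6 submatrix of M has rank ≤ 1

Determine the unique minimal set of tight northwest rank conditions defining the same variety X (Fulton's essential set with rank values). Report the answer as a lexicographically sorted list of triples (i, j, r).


Reconstructing r_w from the 30 given conditions:

  0 | 0 | 0 | 0 | 1 | 1 | 1 | 1 | 1 | 1 | 1
  0 | 0 | 0 | 0 | 1 | 1 | 1 | 1 | 1 | 2 | 2
  0 | 0 | 0 | 0 | 1 | 2 | 2 | 2 | 2 | 3 | 3
  0 | 0 | 0 | 0 | 1 | 2 | 2 | 3 | 3 | 4 | 4
  0 | 0 | 0 | 0 | 1 | 2 | 2 | 3 | 4 | 5 | 5
  0 | 1 | 1 | 1 | 2 | 3 | 3 | 4 | 5 | 6 | 6
  0 | 1 | 1 | 1 | 2 | 3 | 3 | 4 | 5 | 6 | 7
  0 | 1 | 1 | 1 | 2 | 3 | 4 | 5 | 6 | 7 | 8
  0 | 1 | 1 | 2 | 3 | 4 | 5 | 6 | 7 | 8 | 9
  1 | 2 | 2 | 3 | 4 | 5 | 6 | 7 | 8 | 9 | 10
  1 | 2 | 3 | 4 | 5 | 6 | 7 | 8 | 9 | 10 | 11

reading off 1-entries of Δ²R: w = (5, 10, 6, 8, 9, 2, 11, 7, 4, 1, 3).

Fulton essential set (7 of the 36 Rothe cells):

[(2, 9, 1), (5, 4, 0), (5, 7, 2), (7, 7, 3), (8, 4, 1), (9, 1, 0), (9, 3, 1)]


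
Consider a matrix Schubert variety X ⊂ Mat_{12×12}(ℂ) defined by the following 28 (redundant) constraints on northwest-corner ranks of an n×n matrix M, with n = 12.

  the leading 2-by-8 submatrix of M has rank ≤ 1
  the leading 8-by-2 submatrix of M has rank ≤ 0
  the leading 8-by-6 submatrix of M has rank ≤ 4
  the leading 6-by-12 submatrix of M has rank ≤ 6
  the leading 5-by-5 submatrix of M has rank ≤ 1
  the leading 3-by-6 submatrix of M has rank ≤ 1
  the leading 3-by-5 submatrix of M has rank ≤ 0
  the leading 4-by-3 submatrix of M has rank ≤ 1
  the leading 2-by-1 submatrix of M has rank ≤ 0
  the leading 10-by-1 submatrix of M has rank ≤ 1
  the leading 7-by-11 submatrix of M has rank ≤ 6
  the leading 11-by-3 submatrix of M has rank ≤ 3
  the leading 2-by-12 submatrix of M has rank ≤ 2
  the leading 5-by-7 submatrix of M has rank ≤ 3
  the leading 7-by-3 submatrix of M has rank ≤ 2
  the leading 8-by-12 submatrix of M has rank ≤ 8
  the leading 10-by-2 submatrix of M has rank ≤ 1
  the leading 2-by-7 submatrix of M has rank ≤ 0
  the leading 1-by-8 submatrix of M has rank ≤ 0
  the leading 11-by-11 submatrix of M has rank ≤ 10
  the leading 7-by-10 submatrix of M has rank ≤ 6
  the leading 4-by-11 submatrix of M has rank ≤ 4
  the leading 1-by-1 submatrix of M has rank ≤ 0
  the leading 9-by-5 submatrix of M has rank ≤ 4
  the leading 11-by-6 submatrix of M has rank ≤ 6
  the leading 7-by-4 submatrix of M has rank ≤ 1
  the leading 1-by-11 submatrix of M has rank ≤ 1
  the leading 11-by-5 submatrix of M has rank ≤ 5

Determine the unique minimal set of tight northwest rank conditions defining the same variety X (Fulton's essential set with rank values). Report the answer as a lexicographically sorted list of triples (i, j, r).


Rank table r_w(12×12) implied by the 28 constraints:

  0, 0, 0, 0, 0, 0, 0, 0, 1, 1, 1, 1
  0, 0, 0, 0, 0, 0, 0, 1, 2, 2, 2, 2
  0, 0, 0, 0, 0, 1, 1, 2, 3, 3, 3, 3
  0, 0, 1, 1, 1, 2, 2, 3, 4, 4, 4, 4
  0, 0, 1, 1, 1, 2, 3, 4, 5, 5, 5, 5
  0, 0, 1, 1, 2, 3, 4, 5, 6, 6, 6, 6
  0, 0, 1, 1, 2, 3, 4, 5, 6, 6, 6, 7
  0, 0, 1, 2, 3, 4, 5, 6, 7, 7, 7, 8
  1, 1, 2, 3, 4, 5, 6, 7, 8, 8, 8, 9
  1, 1, 2, 3, 4, 5, 6, 7, 8, 9, 9, 10
  1, 2, 3, 4, 5, 6, 7, 8, 9, 10, 10, 11
  1, 2, 3, 4, 5, 6, 7, 8, 9, 10, 11, 12

giving w = (9, 8, 6, 3, 7, 5, 12, 4, 1, 10, 2, 11) via Δ²R.

Rothe diagram D(w) (37 cells), 8 SE-corners (essential conditions):

[(1, 8, 0), (2, 7, 0), (3, 5, 0), (5, 5, 1), (7, 4, 1), (7, 11, 6), (8, 2, 0), (10, 2, 1)]


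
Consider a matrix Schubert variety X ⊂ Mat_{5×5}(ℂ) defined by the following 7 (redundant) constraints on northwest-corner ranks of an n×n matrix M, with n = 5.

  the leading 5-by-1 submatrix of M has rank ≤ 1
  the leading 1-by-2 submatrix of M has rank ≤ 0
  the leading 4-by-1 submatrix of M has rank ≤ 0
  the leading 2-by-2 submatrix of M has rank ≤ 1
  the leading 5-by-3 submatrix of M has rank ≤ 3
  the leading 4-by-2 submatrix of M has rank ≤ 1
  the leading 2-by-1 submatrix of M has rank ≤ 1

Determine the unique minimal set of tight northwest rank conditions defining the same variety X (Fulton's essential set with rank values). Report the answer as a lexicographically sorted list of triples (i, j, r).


Computing R[i][j] = min implied NW-rank bound (n=5, 7 conditions):

  i=1: 0, 0, 1, 1, 1
  i=2: 0, 1, 2, 2, 2
  i=3: 0, 1, 2, 3, 3
  i=4: 0, 1, 2, 3, 4
  i=5: 1, 2, 3, 4, 5

second differences of R give the permutation w = (3, 2, 4, 5, 1).

2 SE-corners of the 5-cell Rothe diagram give Ess(w):

[(1, 2, 0), (4, 1, 0)]


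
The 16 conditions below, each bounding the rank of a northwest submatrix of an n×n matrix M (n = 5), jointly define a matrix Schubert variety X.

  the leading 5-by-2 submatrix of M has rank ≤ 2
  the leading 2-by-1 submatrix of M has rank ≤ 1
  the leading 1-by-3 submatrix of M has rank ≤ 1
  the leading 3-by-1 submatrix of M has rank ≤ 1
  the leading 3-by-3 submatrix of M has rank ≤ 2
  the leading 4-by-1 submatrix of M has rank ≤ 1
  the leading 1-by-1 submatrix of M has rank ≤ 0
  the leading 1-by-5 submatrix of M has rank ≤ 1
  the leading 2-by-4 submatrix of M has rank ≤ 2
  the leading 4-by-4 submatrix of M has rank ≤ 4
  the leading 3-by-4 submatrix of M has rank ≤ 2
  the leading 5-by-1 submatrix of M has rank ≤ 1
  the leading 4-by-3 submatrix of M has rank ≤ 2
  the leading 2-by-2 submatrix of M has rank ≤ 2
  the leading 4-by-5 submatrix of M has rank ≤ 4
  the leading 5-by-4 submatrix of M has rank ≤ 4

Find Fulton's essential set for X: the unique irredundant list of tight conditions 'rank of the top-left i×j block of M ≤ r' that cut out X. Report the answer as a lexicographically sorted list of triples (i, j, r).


The tightest implied rank at each (i,j), from the 16 conditions:

  row 1: 0 | 1 | 1 | 1 | 1
  row 2: 1 | 2 | 2 | 2 | 2
  row 3: 1 | 2 | 2 | 2 | 3
  row 4: 1 | 2 | 2 | 3 | 4
  row 5: 1 | 2 | 3 | 4 | 5

reading off 1-entries of Δ²R: w = (2, 1, 5, 4, 3).

|D(w)|=4, |Ess(w)|=3:

[(1, 1, 0), (3, 4, 2), (4, 3, 2)]


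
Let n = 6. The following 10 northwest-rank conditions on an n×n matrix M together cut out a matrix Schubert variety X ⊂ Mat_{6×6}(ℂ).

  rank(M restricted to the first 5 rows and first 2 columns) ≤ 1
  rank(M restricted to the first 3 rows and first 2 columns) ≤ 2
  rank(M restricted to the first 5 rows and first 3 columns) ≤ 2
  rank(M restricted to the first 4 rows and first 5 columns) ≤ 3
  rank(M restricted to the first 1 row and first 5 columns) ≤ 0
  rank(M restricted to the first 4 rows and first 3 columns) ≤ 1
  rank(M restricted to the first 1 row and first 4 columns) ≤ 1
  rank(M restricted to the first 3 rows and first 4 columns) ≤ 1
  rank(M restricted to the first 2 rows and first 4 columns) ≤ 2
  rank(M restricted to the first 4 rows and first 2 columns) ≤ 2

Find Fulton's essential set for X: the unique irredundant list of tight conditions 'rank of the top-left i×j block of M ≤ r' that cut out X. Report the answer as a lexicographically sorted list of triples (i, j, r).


The tightest implied rank at each (i,j), from the 10 conditions:

  R[1]: 0 0 0 0 0 1
  R[2]: 1 1 1 1 1 2
  R[3]: 1 1 1 1 2 3
  R[4]: 1 1 1 2 3 4
  R[5]: 1 1 2 3 4 5
  R[6]: 1 2 3 4 5 6

hence w(1..6) = (6, 1, 5, 4, 3, 2).

|D(w)|=11, |Ess(w)|=4:

[(1, 5, 0), (3, 4, 1), (4, 3, 1), (5, 2, 1)]


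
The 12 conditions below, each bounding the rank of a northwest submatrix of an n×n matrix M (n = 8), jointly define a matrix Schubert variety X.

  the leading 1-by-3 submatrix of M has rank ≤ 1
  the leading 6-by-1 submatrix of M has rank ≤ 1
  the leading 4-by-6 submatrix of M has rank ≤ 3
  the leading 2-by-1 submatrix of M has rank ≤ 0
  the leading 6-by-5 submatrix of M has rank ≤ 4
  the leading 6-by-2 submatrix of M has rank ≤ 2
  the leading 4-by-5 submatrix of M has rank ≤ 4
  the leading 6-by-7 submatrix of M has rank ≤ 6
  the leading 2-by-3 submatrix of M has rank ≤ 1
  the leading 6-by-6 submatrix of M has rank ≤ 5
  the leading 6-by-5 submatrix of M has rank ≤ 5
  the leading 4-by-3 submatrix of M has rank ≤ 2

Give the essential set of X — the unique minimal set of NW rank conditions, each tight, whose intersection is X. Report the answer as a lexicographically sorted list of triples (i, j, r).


Reconstructing r_w from the 12 given conditions:

  R[1]: 0, 1, 1, 1, 1, 1, 1, 1
  R[2]: 0, 1, 1, 2, 2, 2, 2, 2
  R[3]: 1, 2, 2, 3, 3, 3, 3, 3
  R[4]: 1, 2, 2, 3, 3, 3, 4, 4
  R[5]: 1, 2, 3, 4, 4, 4, 5, 5
  R[6]: 1, 2, 3, 4, 4, 5, 6, 6
  R[7]: 1, 2, 3, 4, 5, 6, 7, 7
  R[8]: 1, 2, 3, 4, 5, 6, 7, 8

so w = (2, 4, 1, 7, 3, 6, 5, 8).

ℓ(w)=7; the 5 essential cells (i,j,r):

[(2, 1, 0), (2, 3, 1), (4, 3, 2), (4, 6, 3), (6, 5, 4)]


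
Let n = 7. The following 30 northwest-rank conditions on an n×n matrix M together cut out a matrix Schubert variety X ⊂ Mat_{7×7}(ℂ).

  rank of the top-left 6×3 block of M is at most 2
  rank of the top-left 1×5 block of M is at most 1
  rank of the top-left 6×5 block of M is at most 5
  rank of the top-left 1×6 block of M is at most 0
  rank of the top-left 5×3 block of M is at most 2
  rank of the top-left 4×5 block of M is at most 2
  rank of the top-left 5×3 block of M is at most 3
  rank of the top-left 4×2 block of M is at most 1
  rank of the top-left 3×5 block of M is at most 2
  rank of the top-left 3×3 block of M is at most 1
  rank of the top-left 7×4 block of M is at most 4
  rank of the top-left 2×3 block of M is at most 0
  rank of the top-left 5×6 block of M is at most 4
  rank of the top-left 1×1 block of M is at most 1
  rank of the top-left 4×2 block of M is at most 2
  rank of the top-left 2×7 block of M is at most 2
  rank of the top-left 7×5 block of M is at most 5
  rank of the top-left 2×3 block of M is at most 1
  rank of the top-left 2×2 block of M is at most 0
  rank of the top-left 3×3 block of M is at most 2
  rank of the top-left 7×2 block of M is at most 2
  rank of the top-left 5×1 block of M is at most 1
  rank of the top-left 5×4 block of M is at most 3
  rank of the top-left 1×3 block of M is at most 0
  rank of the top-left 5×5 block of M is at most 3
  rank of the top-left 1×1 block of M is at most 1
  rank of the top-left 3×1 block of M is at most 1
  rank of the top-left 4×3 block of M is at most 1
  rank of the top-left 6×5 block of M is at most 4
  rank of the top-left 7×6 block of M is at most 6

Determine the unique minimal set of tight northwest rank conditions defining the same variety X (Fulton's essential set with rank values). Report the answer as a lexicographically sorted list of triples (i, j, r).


The tightest implied rank at each (i,j), from the 30 conditions:

  i=1: 0  0  0  0  0  0  1
  i=2: 0  0  0  1  1  1  2
  i=3: 1  1  1  2  2  2  3
  i=4: 1  1  1  2  2  3  4
  i=5: 1  2  2  3  3  4  5
  i=6: 1  2  2  3  4  5  6
  i=7: 1  2  3  4  5  6  7

hence w(1..7) = (7, 4, 1, 6, 2, 5, 3).

Fulton essential set (5 of the 13 Rothe cells):

[(1, 6, 0), (2, 3, 0), (4, 3, 1), (4, 5, 2), (6, 3, 2)]


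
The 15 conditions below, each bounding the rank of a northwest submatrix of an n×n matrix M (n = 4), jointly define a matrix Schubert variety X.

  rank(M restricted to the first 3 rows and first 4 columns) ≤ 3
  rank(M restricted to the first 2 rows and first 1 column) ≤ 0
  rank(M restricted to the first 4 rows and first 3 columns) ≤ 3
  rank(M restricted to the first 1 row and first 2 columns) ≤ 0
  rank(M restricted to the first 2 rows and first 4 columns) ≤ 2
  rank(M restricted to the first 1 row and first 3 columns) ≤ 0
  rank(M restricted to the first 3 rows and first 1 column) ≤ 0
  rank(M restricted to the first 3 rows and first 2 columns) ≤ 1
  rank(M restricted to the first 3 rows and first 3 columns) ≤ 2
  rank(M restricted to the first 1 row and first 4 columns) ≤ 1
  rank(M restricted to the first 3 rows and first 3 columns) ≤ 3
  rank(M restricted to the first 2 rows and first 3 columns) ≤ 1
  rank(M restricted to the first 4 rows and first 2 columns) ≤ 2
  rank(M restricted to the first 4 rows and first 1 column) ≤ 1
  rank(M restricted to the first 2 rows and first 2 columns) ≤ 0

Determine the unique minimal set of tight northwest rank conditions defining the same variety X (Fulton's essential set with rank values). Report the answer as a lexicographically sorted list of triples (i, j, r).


Reconstructing r_w from the 15 given conditions:

  row 1: 0 | 0 | 0 | 1
  row 2: 0 | 0 | 1 | 2
  row 3: 0 | 1 | 2 | 3
  row 4: 1 | 2 | 3 | 4

hence w(1..4) = (4, 3, 2, 1).

D(w) has 6 cells with 3 SE-corners; essential set:

[(1, 3, 0), (2, 2, 0), (3, 1, 0)]


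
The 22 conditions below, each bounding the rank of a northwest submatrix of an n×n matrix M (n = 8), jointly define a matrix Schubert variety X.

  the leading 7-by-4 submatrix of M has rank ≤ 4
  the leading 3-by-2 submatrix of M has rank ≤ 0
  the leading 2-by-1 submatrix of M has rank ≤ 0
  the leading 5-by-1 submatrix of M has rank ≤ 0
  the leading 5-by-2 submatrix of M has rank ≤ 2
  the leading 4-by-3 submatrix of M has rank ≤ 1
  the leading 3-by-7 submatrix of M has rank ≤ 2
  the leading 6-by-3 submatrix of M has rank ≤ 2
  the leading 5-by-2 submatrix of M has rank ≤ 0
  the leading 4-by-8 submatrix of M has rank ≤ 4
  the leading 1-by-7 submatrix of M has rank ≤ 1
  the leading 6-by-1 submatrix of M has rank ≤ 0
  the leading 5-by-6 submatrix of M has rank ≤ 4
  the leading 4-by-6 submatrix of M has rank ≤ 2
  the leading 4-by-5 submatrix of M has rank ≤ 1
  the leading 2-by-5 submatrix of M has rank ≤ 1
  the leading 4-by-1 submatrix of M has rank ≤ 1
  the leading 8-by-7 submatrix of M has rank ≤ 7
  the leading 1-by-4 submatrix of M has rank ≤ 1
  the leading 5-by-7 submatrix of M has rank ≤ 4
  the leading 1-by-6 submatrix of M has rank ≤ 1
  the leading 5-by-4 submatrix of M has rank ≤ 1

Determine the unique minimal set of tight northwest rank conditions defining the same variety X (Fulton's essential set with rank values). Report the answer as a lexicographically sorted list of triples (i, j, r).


The tightest implied rank at each (i,j), from the 22 conditions:

  i=1: 0 0 1 1 1 1 1 1
  i=2: 0 0 1 1 1 2 2 2
  i=3: 0 0 1 1 1 2 2 3
  i=4: 0 0 1 1 1 2 3 4
  i=5: 0 0 1 1 2 3 4 5
  i=6: 0 1 2 2 3 4 5 6
  i=7: 1 2 3 3 4 5 6 7
  i=8: 1 2 3 4 5 6 7 8

giving w = (3, 6, 8, 7, 5, 2, 1, 4) via Δ²R.

Fulton essential set (5 of the 19 Rothe cells):

[(3, 7, 2), (4, 5, 1), (5, 2, 0), (5, 4, 1), (6, 1, 0)]


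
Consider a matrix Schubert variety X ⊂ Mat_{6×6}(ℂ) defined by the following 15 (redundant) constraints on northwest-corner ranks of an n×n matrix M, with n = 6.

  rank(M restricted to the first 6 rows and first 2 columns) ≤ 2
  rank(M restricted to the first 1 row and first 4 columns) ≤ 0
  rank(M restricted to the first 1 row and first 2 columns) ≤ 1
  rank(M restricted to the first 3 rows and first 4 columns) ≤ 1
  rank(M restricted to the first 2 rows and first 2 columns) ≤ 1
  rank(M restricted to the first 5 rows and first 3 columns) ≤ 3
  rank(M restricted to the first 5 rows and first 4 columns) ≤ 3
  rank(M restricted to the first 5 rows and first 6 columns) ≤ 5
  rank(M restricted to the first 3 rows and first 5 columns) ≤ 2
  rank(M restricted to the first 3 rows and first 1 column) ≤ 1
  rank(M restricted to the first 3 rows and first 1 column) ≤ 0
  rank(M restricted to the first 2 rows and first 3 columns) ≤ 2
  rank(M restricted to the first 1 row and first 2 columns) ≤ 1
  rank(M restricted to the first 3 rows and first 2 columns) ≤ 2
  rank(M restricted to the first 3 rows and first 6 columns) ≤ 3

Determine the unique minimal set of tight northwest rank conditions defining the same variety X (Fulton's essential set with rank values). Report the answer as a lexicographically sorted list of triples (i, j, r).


The tightest implied rank at each (i,j), from the 15 conditions:

  row 1: 0 0 0 0 1 1
  row 2: 0 1 1 1 2 2
  row 3: 0 1 1 1 2 3
  row 4: 1 2 2 2 3 4
  row 5: 1 2 3 3 4 5
  row 6: 1 2 3 4 5 6

giving w = (5, 2, 6, 1, 3, 4) via Δ²R.

3 SE-corners of the 8-cell Rothe diagram give Ess(w):

[(1, 4, 0), (3, 1, 0), (3, 4, 1)]


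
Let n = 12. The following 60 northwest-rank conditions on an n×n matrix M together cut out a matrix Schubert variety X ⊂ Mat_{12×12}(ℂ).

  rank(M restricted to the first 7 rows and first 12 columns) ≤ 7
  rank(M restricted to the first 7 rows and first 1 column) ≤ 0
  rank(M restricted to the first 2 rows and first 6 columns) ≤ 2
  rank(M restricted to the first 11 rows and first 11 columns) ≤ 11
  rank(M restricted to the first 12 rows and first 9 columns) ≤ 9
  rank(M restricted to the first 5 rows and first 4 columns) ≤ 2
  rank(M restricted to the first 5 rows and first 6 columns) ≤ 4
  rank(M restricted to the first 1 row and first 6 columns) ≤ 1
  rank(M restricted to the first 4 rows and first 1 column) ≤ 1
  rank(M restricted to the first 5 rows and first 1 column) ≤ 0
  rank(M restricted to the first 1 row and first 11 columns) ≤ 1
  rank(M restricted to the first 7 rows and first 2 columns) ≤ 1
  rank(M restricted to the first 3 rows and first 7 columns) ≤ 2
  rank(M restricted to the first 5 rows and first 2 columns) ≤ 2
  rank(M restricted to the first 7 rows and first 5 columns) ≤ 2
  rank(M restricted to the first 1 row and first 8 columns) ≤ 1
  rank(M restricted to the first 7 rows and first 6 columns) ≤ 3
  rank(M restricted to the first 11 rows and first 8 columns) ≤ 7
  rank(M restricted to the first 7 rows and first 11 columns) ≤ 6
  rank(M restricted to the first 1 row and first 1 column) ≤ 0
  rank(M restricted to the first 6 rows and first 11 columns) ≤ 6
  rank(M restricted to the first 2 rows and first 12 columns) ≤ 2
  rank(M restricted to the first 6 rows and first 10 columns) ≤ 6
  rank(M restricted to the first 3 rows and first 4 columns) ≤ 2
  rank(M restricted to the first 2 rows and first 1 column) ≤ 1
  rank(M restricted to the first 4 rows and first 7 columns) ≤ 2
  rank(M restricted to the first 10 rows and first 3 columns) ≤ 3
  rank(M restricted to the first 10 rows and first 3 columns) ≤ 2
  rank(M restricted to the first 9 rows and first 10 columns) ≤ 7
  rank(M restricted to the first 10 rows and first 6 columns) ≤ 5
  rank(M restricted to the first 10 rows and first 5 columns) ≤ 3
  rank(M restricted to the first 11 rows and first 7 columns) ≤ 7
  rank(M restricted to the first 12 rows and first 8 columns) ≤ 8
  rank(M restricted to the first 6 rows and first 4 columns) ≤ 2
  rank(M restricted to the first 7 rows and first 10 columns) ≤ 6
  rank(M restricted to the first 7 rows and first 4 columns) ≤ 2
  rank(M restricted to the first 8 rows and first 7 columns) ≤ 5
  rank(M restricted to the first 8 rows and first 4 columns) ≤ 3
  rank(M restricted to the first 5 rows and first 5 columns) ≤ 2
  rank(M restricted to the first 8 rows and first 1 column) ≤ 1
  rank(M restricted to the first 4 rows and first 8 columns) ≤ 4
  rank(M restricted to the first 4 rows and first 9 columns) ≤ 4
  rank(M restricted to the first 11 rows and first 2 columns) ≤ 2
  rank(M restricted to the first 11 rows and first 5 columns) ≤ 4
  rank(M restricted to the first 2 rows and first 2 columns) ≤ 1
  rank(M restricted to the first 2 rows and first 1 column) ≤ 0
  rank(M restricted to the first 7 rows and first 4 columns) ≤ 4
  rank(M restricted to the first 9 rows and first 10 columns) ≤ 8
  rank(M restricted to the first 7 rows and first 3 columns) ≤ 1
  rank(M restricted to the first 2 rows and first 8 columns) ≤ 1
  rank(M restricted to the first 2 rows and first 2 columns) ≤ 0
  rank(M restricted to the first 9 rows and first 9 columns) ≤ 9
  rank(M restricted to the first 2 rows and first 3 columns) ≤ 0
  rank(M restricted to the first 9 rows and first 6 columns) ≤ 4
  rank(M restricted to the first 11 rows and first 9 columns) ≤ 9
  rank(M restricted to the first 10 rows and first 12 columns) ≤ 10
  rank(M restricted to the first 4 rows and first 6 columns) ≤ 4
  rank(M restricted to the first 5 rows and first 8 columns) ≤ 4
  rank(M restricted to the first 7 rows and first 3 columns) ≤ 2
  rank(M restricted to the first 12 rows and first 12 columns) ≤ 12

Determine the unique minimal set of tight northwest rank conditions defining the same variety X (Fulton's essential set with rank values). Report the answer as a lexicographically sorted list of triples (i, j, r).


Propagating the 60 rank bounds to every northwest block:

  i=1: 0 0 0 1 1 1 1 1 1 1 1 1
  i=2: 0 0 0 1 1 1 1 1 2 2 2 2
  i=3: 0 1 1 2 2 2 2 2 3 3 3 3
  i=4: 0 1 1 2 2 2 2 3 4 4 4 4
  i=5: 0 1 1 2 2 3 3 4 5 5 5 5
  i=6: 0 1 1 2 2 3 4 5 6 6 6 6
  i=7: 0 1 1 2 2 3 4 5 6 6 6 7
  i=8: 1 2 2 3 3 4 5 6 7 7 7 8
  i=9: 1 2 2 3 3 4 5 6 7 7 8 9
  i=10: 1 2 2 3 3 4 5 6 7 8 9 10
  i=11: 1 2 3 4 4 5 6 7 8 9 10 11
  i=12: 1 2 3 4 5 6 7 8 9 10 11 12

reading off 1-entries of Δ²R: w = (4, 9, 2, 8, 6, 7, 12, 1, 11, 10, 3, 5).

D(w) has 32 cells with 10 SE-corners; essential set:

[(2, 3, 0), (2, 8, 1), (4, 7, 2), (7, 1, 0), (7, 3, 1), (7, 5, 2), (7, 11, 6), (9, 10, 7), (10, 3, 2), (10, 5, 3)]


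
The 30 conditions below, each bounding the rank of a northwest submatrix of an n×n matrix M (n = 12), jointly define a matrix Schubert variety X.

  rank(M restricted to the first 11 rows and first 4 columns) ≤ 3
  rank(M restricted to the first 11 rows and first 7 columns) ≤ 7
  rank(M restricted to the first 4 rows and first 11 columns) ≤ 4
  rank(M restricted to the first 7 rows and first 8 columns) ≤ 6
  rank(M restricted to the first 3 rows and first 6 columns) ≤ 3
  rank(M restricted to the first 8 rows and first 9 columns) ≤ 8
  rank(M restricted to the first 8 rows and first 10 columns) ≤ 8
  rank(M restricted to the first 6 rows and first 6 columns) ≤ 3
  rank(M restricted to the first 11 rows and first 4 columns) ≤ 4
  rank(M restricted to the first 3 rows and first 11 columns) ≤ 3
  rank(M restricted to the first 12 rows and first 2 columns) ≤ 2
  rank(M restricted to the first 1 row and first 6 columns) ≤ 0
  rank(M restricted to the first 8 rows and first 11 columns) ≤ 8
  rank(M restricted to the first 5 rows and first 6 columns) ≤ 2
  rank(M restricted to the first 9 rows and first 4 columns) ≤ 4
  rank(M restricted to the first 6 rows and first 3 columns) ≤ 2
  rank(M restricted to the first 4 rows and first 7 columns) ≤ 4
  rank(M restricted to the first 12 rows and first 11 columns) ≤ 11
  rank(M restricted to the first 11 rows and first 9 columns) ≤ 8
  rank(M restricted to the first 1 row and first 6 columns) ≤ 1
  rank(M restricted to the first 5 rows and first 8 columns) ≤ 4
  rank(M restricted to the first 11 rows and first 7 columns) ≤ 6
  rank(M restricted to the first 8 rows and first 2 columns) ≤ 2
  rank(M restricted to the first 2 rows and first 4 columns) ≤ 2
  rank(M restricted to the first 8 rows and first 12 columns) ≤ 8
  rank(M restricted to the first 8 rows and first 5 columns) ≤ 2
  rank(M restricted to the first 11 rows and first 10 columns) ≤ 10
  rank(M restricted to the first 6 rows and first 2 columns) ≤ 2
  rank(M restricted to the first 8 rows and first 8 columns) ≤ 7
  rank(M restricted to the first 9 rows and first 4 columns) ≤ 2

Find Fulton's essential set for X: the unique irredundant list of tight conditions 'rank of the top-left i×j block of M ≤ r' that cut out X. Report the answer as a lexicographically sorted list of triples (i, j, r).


Rank table r_w(12×12) implied by the 30 constraints:

  row 1: 0, 0, 0, 0, 0, 0, 1, 1, 1, 1, 1, 1
  row 2: 1, 1, 1, 1, 1, 1, 2, 2, 2, 2, 2, 2
  row 3: 1, 2, 2, 2, 2, 2, 3, 3, 3, 3, 3, 3
  row 4: 1, 2, 2, 2, 2, 2, 3, 4, 4, 4, 4, 4
  row 5: 1, 2, 2, 2, 2, 2, 3, 4, 5, 5, 5, 5
  row 6: 1, 2, 2, 2, 2, 3, 4, 5, 6, 6, 6, 6
  row 7: 1, 2, 2, 2, 2, 3, 4, 5, 6, 7, 7, 7
  row 8: 1, 2, 2, 2, 2, 3, 4, 5, 6, 7, 8, 8
  row 9: 1, 2, 2, 2, 3, 4, 5, 6, 7, 8, 9, 9
  row 10: 1, 2, 3, 3, 4, 5, 6, 7, 8, 9, 10, 10
  row 11: 1, 2, 3, 3, 4, 5, 6, 7, 8, 9, 10, 11
  row 12: 1, 2, 3, 4, 5, 6, 7, 8, 9, 10, 11, 12

giving w = (7, 1, 2, 8, 9, 6, 10, 11, 5, 3, 12, 4) via Δ²R.

Rothe diagram D(w) (26 cells), 5 SE-corners (essential conditions):

[(1, 6, 0), (5, 6, 2), (8, 5, 2), (9, 4, 2), (11, 4, 3)]


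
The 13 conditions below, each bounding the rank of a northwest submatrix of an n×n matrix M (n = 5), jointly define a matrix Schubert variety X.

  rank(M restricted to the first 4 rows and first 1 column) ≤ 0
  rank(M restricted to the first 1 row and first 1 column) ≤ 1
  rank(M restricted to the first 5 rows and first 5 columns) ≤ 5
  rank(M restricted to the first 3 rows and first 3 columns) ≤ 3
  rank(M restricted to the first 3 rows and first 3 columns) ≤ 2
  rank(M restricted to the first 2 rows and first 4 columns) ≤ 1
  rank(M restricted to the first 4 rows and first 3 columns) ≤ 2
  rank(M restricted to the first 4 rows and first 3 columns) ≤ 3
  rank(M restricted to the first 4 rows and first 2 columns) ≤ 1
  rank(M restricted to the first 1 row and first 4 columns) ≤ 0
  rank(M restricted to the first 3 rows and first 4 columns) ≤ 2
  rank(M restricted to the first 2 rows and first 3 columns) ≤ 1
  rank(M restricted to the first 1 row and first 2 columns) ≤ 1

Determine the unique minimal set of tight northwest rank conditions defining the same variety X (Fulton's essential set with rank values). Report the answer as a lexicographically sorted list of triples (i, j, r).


Rank table r_w(5×5) implied by the 13 constraints:

  row 1: 0 | 0 | 0 | 0 | 1
  row 2: 0 | 1 | 1 | 1 | 2
  row 3: 0 | 1 | 2 | 2 | 3
  row 4: 0 | 1 | 2 | 3 | 4
  row 5: 1 | 2 | 3 | 4 | 5

reading off 1-entries of Δ²R: w = (5, 2, 3, 4, 1).

|D(w)|=7, |Ess(w)|=2:

[(1, 4, 0), (4, 1, 0)]


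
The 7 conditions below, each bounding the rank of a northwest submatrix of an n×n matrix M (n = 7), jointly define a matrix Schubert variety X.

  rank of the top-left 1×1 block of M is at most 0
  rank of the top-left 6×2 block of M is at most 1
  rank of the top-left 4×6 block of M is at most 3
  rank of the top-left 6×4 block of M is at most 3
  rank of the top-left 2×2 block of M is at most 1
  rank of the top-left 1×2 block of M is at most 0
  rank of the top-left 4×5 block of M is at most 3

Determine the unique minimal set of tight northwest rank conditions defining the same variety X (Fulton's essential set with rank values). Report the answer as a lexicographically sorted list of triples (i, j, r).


Recovering R(i,j) via the rank-extension bound from the 7 conditions:

  R[1]: 0 0 1 1 1 1 1
  R[2]: 1 1 2 2 2 2 2
  R[3]: 1 1 2 3 3 3 3
  R[4]: 1 1 2 3 3 3 4
  R[5]: 1 1 2 3 4 4 5
  R[6]: 1 1 2 3 4 5 6
  R[7]: 1 2 3 4 5 6 7

giving w = (3, 1, 4, 7, 5, 6, 2) via Δ²R.

Fulton essential set (3 of the 8 Rothe cells):

[(1, 2, 0), (4, 6, 3), (6, 2, 1)]


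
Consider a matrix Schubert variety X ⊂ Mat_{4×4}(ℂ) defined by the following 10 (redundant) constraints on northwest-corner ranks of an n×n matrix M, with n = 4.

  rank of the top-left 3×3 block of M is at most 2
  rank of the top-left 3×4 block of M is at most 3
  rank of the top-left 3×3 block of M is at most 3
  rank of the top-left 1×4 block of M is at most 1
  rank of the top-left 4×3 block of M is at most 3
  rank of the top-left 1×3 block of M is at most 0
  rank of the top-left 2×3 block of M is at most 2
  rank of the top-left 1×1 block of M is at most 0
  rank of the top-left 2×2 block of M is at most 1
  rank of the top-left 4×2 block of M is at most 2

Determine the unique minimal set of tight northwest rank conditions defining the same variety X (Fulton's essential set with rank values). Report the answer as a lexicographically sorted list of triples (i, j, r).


Recovering R(i,j) via the rank-extension bound from the 10 conditions:

  i=1: 0  0  0  1
  i=2: 1  1  1  2
  i=3: 1  2  2  3
  i=4: 1  2  3  4

giving w = (4, 1, 2, 3) via Δ²R.

ℓ(w)=3; the 1 essential cell (i,j,r):

[(1, 3, 0)]


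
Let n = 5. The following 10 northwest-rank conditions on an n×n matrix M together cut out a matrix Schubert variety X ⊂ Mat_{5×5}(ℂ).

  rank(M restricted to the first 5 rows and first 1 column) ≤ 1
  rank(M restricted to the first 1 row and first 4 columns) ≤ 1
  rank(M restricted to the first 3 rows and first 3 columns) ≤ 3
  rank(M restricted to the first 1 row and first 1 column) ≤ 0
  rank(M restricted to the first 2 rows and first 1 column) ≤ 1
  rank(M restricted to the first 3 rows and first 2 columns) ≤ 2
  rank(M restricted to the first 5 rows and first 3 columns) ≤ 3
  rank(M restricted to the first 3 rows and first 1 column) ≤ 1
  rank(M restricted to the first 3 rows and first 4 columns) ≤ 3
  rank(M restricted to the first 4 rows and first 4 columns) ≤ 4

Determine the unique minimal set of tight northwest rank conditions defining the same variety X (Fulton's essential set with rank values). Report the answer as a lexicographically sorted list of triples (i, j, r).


The tightest implied rank at each (i,j), from the 10 conditions:

  0 1 1 1 1
  1 2 2 2 2
  1 2 3 3 3
  1 2 3 4 4
  1 2 3 4 5

the unique w with this rank table is (2, 1, 3, 4, 5).

ℓ(w)=1; the 1 essential cell (i,j,r):

[(1, 1, 0)]
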